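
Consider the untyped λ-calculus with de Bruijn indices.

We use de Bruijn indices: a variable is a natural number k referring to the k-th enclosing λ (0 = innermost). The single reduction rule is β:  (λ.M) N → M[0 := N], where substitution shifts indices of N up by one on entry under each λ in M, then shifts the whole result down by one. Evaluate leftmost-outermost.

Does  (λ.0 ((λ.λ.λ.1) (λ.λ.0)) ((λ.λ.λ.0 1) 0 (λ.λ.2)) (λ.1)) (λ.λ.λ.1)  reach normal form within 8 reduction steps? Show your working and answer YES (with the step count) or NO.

Answer: YES — reaches normal form λ.0 (λ.λ.λ.λ.λ.1) in 6 ≤ 8 steps

Working:
  start: (λ.0 ((λ.λ.λ.1) (λ.λ.0)) ((λ.λ.λ.0 1) 0 (λ.λ.2)) (λ.1)) (λ.λ.λ.1)
  step 1: (λ.λ.λ.1) ((λ.λ.λ.1) (λ.λ.0)) ((λ.λ.λ.0 1) (λ.λ.λ.1) (λ.λ.λ.λ.λ.1)) (λ.λ.λ.λ.1)
  step 2: (λ.λ.1) ((λ.λ.λ.0 1) (λ.λ.λ.1) (λ.λ.λ.λ.λ.1)) (λ.λ.λ.λ.1)
  step 3: (λ.(λ.λ.λ.0 1) (λ.λ.λ.1) (λ.λ.λ.λ.λ.1)) (λ.λ.λ.λ.1)
  step 4: (λ.λ.λ.0 1) (λ.λ.λ.1) (λ.λ.λ.λ.λ.1)
  step 5: (λ.λ.0 1) (λ.λ.λ.λ.λ.1)
  step 6: λ.0 (λ.λ.λ.λ.λ.1)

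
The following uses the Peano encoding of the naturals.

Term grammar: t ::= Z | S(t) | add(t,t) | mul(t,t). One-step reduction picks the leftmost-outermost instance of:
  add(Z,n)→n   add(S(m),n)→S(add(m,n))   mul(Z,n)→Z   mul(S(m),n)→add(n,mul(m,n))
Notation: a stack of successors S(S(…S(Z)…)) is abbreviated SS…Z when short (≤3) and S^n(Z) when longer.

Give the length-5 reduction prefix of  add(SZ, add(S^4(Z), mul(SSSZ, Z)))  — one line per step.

  start: add(SZ, add(S^4(Z), mul(SSSZ, Z)))
  [1] S(add(Z, add(S^4(Z), mul(SSSZ, Z))))
  [2] S(add(S^4(Z), mul(SSSZ, Z)))
  [3] S(S(add(SSSZ, mul(SSSZ, Z))))
  [4] S(S(S(add(SSZ, mul(SSSZ, Z)))))
  [5] S(S(S(S(add(SZ, mul(SSSZ, Z))))))

Answer: after 5 steps: S(S(S(S(add(SZ, mul(SSSZ, Z))))))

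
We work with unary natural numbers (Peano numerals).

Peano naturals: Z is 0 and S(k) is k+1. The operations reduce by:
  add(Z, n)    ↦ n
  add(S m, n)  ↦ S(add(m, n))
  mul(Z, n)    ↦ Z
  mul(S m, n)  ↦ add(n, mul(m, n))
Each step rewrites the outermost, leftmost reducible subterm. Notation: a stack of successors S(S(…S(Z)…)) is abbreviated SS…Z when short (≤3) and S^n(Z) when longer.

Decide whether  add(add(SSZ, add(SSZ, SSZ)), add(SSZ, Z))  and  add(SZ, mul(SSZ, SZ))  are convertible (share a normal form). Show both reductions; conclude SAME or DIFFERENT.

Answer: DIFFERENT — A ⇓ S^8(Z), B ⇓ SSSZ

Derivation:
Term A:
  start: add(add(SSZ, add(SSZ, SSZ)), add(SSZ, Z))
  step 1: add(S(add(SZ, add(SSZ, SSZ))), add(SSZ, Z))
  step 2: S(add(add(SZ, add(SSZ, SSZ)), add(SSZ, Z)))
  step 3: S(add(S(add(Z, add(SSZ, SSZ))), add(SSZ, Z)))
  step 4: S(S(add(add(Z, add(SSZ, SSZ)), add(SSZ, Z))))
  step 5: S(S(add(add(SSZ, SSZ), add(SSZ, Z))))
  step 6: S(S(add(S(add(SZ, SSZ)), add(SSZ, Z))))
  step 7: S(S(S(add(add(SZ, SSZ), add(SSZ, Z)))))
  step 8: S(S(S(add(S(add(Z, SSZ)), add(SSZ, Z)))))
  step 9: S(S(S(S(add(add(Z, SSZ), add(SSZ, Z))))))
  step 10: S(S(S(S(add(SSZ, add(SSZ, Z))))))
  step 11: S(S(S(S(S(add(SZ, add(SSZ, Z)))))))
  step 12: S(S(S(S(S(S(add(Z, add(SSZ, Z))))))))
  step 13: S(S(S(S(S(S(add(SSZ, Z)))))))
  step 14: S(S(S(S(S(S(S(add(SZ, Z))))))))
  step 15: S(S(S(S(S(S(S(S(add(Z, Z)))))))))
  step 16: S^8(Z)

Term B:
  start: add(SZ, mul(SSZ, SZ))
  step 1: S(add(Z, mul(SSZ, SZ)))
  step 2: S(mul(SSZ, SZ))
  step 3: S(add(SZ, mul(SZ, SZ)))
  step 4: S(S(add(Z, mul(SZ, SZ))))
  step 5: S(S(mul(SZ, SZ)))
  step 6: S(S(add(SZ, mul(Z, SZ))))
  step 7: S(S(S(add(Z, mul(Z, SZ)))))
  step 8: S(S(S(mul(Z, SZ))))
  step 9: SSSZ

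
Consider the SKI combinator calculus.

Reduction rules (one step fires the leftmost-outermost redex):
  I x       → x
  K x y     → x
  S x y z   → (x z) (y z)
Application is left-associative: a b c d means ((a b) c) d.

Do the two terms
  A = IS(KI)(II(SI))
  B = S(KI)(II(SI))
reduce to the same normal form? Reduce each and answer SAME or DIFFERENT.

Term A:
  start: IS(KI)(II(SI))
  [1] S(KI)(II(SI))
  [2] S(KI)(I(SI))
  [3] S(KI)(SI)

Term B:
  start: S(KI)(II(SI))
  [1] S(KI)(I(SI))
  [2] S(KI)(SI)

Answer: SAME — A ⇓ S(KI)(SI), B ⇓ S(KI)(SI)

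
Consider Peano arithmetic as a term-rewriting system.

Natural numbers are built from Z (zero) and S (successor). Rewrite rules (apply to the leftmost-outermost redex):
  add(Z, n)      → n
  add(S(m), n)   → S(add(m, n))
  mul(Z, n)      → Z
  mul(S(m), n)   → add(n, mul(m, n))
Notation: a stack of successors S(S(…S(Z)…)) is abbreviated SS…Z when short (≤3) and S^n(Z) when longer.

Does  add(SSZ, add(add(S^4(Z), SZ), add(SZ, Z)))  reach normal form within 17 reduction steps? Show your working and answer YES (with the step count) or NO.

Answer: YES — reaches normal form S^8(Z) in 16 ≤ 17 steps

Working:
  start: add(SSZ, add(add(S^4(Z), SZ), add(SZ, Z)))
  step 1: S(add(SZ, add(add(S^4(Z), SZ), add(SZ, Z))))
  step 2: S(S(add(Z, add(add(S^4(Z), SZ), add(SZ, Z)))))
  step 3: S(S(add(add(S^4(Z), SZ), add(SZ, Z))))
  step 4: S(S(add(S(add(SSSZ, SZ)), add(SZ, Z))))
  step 5: S(S(S(add(add(SSSZ, SZ), add(SZ, Z)))))
  step 6: S(S(S(add(S(add(SSZ, SZ)), add(SZ, Z)))))
  step 7: S(S(S(S(add(add(SSZ, SZ), add(SZ, Z))))))
  step 8: S(S(S(S(add(S(add(SZ, SZ)), add(SZ, Z))))))
  step 9: S(S(S(S(S(add(add(SZ, SZ), add(SZ, Z)))))))
  step 10: S(S(S(S(S(add(S(add(Z, SZ)), add(SZ, Z)))))))
  step 11: S(S(S(S(S(S(add(add(Z, SZ), add(SZ, Z))))))))
  step 12: S(S(S(S(S(S(add(SZ, add(SZ, Z))))))))
  step 13: S(S(S(S(S(S(S(add(Z, add(SZ, Z)))))))))
  step 14: S(S(S(S(S(S(S(add(SZ, Z))))))))
  step 15: S(S(S(S(S(S(S(S(add(Z, Z)))))))))
  step 16: S^8(Z)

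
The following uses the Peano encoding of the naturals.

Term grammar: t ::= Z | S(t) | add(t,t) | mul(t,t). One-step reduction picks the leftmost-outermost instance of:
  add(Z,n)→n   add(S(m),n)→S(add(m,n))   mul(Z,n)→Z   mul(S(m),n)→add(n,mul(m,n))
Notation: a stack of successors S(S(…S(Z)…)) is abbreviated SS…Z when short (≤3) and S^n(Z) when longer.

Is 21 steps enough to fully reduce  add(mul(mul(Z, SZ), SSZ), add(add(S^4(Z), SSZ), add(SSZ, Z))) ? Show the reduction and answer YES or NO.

Answer: YES — reaches normal form S^8(Z) in 18 ≤ 21 steps

Working:
  start: add(mul(mul(Z, SZ), SSZ), add(add(S^4(Z), SSZ), add(SSZ, Z)))
  [1] add(mul(Z, SSZ), add(add(S^4(Z), SSZ), add(SSZ, Z)))
  [2] add(Z, add(add(S^4(Z), SSZ), add(SSZ, Z)))
  [3] add(add(S^4(Z), SSZ), add(SSZ, Z))
  [4] add(S(add(SSSZ, SSZ)), add(SSZ, Z))
  [5] S(add(add(SSSZ, SSZ), add(SSZ, Z)))
  [6] S(add(S(add(SSZ, SSZ)), add(SSZ, Z)))
  [7] S(S(add(add(SSZ, SSZ), add(SSZ, Z))))
  [8] S(S(add(S(add(SZ, SSZ)), add(SSZ, Z))))
  [9] S(S(S(add(add(SZ, SSZ), add(SSZ, Z)))))
  [10] S(S(S(add(S(add(Z, SSZ)), add(SSZ, Z)))))
  [11] S(S(S(S(add(add(Z, SSZ), add(SSZ, Z))))))
  [12] S(S(S(S(add(SSZ, add(SSZ, Z))))))
  [13] S(S(S(S(S(add(SZ, add(SSZ, Z)))))))
  [14] S(S(S(S(S(S(add(Z, add(SSZ, Z))))))))
  [15] S(S(S(S(S(S(add(SSZ, Z)))))))
  [16] S(S(S(S(S(S(S(add(SZ, Z))))))))
  [17] S(S(S(S(S(S(S(S(add(Z, Z)))))))))
  [18] S^8(Z)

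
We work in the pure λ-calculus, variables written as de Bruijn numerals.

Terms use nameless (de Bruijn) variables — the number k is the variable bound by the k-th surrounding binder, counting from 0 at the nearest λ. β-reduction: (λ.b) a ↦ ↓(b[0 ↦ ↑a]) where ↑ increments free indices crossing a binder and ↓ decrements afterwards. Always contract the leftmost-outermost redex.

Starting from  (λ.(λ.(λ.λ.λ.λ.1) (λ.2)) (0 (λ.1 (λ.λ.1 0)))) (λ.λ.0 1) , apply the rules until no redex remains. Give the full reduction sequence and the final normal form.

  start: (λ.(λ.(λ.λ.λ.λ.1) (λ.2)) (0 (λ.1 (λ.λ.1 0)))) (λ.λ.0 1)
  step 1: (λ.(λ.λ.λ.λ.1) (λ.λ.λ.0 1)) ((λ.λ.0 1) (λ.(λ.λ.0 1) (λ.λ.1 0)))
  step 2: (λ.λ.λ.λ.1) (λ.λ.λ.0 1)
  step 3: λ.λ.λ.1

Answer: normal form = λ.λ.λ.1  (in 3 steps)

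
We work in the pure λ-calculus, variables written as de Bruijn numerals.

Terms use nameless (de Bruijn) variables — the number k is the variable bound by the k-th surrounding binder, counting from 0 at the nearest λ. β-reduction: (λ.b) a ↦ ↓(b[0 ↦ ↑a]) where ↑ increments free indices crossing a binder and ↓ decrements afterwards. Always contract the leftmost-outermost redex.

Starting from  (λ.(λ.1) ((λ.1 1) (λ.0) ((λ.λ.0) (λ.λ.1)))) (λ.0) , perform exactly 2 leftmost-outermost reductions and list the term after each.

  start: (λ.(λ.1) ((λ.1 1) (λ.0) ((λ.λ.0) (λ.λ.1)))) (λ.0)
  →1  (λ.λ.0) ((λ.(λ.0) (λ.0)) (λ.0) ((λ.λ.0) (λ.λ.1)))
  →2  λ.0

Answer: after 2 steps: λ.0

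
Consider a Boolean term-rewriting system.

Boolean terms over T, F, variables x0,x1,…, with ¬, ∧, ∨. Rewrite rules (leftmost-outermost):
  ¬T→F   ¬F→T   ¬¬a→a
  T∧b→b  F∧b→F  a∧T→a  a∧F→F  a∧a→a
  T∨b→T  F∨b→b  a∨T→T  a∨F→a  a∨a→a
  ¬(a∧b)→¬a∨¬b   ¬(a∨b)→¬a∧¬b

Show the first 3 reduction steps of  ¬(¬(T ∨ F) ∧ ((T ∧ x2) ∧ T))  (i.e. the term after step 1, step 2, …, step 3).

Answer: after 3 steps: T ∨ ¬((T ∧ x2) ∧ T)

Working:
  start: ¬(¬(T ∨ F) ∧ ((T ∧ x2) ∧ T))
  →1  ¬¬(T ∨ F) ∨ ¬((T ∧ x2) ∧ T)
  →2  (T ∨ F) ∨ ¬((T ∧ x2) ∧ T)
  →3  T ∨ ¬((T ∧ x2) ∧ T)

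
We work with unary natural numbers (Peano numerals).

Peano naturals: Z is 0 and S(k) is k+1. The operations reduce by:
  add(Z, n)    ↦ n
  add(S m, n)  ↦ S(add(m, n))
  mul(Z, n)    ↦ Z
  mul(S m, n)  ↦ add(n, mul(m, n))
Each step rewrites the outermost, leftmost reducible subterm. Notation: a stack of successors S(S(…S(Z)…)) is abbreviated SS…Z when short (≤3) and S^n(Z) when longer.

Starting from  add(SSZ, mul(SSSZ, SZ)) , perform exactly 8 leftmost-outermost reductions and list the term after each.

  start: add(SSZ, mul(SSSZ, SZ))
  →1  S(add(SZ, mul(SSSZ, SZ)))
  →2  S(S(add(Z, mul(SSSZ, SZ))))
  →3  S(S(mul(SSSZ, SZ)))
  →4  S(S(add(SZ, mul(SSZ, SZ))))
  →5  S(S(S(add(Z, mul(SSZ, SZ)))))
  →6  S(S(S(mul(SSZ, SZ))))
  →7  S(S(S(add(SZ, mul(SZ, SZ)))))
  →8  S(S(S(S(add(Z, mul(SZ, SZ))))))

Answer: after 8 steps: S(S(S(S(add(Z, mul(SZ, SZ))))))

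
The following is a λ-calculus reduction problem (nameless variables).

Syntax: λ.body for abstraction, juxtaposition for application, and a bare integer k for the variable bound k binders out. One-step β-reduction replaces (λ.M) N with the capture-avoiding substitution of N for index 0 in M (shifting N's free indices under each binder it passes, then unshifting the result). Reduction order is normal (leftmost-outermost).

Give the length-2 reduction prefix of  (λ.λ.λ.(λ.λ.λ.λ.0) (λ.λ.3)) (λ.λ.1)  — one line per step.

  start: (λ.λ.λ.(λ.λ.λ.λ.0) (λ.λ.3)) (λ.λ.1)
  [1] λ.λ.(λ.λ.λ.λ.0) (λ.λ.3)
  [2] λ.λ.λ.λ.λ.0

Answer: after 2 steps: λ.λ.λ.λ.λ.0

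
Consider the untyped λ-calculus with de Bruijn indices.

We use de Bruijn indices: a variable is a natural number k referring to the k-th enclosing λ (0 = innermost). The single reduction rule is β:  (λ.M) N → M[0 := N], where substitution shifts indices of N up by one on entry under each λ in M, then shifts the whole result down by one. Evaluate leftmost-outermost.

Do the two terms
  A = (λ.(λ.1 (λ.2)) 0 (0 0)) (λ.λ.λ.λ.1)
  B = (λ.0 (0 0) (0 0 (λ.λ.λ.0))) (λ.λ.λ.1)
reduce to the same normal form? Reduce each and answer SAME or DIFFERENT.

Answer: DIFFERENT — A ⇓ λ.λ.1, B ⇓ λ.λ.λ.λ.λ.0

Reduction:
Term A:
  start: (λ.(λ.1 (λ.2)) 0 (0 0)) (λ.λ.λ.λ.1)
  step 1: (λ.(λ.λ.λ.λ.1) (λ.λ.λ.λ.λ.1)) (λ.λ.λ.λ.1) ((λ.λ.λ.λ.1) (λ.λ.λ.λ.1))
  step 2: (λ.λ.λ.λ.1) (λ.λ.λ.λ.λ.1) ((λ.λ.λ.λ.1) (λ.λ.λ.λ.1))
  step 3: (λ.λ.λ.1) ((λ.λ.λ.λ.1) (λ.λ.λ.λ.1))
  step 4: λ.λ.1

Term B:
  start: (λ.0 (0 0) (0 0 (λ.λ.λ.0))) (λ.λ.λ.1)
  step 1: (λ.λ.λ.1) ((λ.λ.λ.1) (λ.λ.λ.1)) ((λ.λ.λ.1) (λ.λ.λ.1) (λ.λ.λ.0))
  step 2: (λ.λ.1) ((λ.λ.λ.1) (λ.λ.λ.1) (λ.λ.λ.0))
  step 3: λ.(λ.λ.λ.1) (λ.λ.λ.1) (λ.λ.λ.0)
  step 4: λ.(λ.λ.1) (λ.λ.λ.0)
  step 5: λ.λ.λ.λ.λ.0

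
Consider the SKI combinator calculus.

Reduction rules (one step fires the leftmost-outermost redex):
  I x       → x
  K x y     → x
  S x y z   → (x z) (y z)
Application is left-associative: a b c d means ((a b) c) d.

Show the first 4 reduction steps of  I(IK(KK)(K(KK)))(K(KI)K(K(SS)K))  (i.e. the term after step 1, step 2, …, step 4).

Answer: after 4 steps: K

Working:
  start: I(IK(KK)(K(KK)))(K(KI)K(K(SS)K))
  [1] IK(KK)(K(KK))(K(KI)K(K(SS)K))
  [2] K(KK)(K(KK))(K(KI)K(K(SS)K))
  [3] KK(K(KI)K(K(SS)K))
  [4] K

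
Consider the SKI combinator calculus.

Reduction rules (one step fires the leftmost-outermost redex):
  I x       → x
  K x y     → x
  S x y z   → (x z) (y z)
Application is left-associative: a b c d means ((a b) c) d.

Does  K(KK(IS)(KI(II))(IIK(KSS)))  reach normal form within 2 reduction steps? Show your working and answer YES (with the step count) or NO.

Answer: NO — after 2 steps the term is K(KI(II)), not yet normal

Working:
  start: K(KK(IS)(KI(II))(IIK(KSS)))
  step 1: K(K(KI(II))(IIK(KSS)))
  step 2: K(KI(II))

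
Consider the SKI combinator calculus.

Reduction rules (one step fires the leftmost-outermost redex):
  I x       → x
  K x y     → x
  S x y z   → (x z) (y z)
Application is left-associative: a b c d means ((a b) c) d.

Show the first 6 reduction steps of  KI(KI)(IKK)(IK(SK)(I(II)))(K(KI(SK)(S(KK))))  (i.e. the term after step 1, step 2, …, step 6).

  start: KI(KI)(IKK)(IK(SK)(I(II)))(K(KI(SK)(S(KK))))
  [1] I(IKK)(IK(SK)(I(II)))(K(KI(SK)(S(KK))))
  [2] IKK(IK(SK)(I(II)))(K(KI(SK)(S(KK))))
  [3] KK(IK(SK)(I(II)))(K(KI(SK)(S(KK))))
  [4] K(K(KI(SK)(S(KK))))
  [5] K(K(I(S(KK))))
  [6] K(K(S(KK)))

Answer: after 6 steps: K(K(S(KK)))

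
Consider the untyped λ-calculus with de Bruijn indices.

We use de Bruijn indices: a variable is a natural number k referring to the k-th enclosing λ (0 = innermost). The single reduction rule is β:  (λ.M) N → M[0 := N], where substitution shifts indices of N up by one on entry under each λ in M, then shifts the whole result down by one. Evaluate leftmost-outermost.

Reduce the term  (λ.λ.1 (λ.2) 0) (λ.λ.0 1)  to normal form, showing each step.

  start: (λ.λ.1 (λ.2) 0) (λ.λ.0 1)
  →1  λ.(λ.λ.0 1) (λ.λ.λ.0 1) 0
  →2  λ.(λ.0 (λ.λ.λ.0 1)) 0
  →3  λ.0 (λ.λ.λ.0 1)

Answer: normal form = λ.0 (λ.λ.λ.0 1)  (in 3 steps)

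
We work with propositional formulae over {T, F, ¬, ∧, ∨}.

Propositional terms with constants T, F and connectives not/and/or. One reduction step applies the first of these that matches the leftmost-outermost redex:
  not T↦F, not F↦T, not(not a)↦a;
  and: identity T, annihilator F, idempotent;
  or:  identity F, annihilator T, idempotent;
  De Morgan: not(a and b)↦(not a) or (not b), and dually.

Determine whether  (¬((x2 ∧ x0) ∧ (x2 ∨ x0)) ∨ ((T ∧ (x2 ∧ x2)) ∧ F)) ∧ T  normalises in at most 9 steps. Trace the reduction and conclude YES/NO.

Answer: YES — reaches normal form (¬x2 ∨ ¬x0) ∨ (¬x2 ∧ ¬x0) in 6 ≤ 9 steps

Derivation:
  start: (¬((x2 ∧ x0) ∧ (x2 ∨ x0)) ∨ ((T ∧ (x2 ∧ x2)) ∧ F)) ∧ T
  [1] ¬((x2 ∧ x0) ∧ (x2 ∨ x0)) ∨ ((T ∧ (x2 ∧ x2)) ∧ F)
  [2] (¬(x2 ∧ x0) ∨ ¬(x2 ∨ x0)) ∨ ((T ∧ (x2 ∧ x2)) ∧ F)
  [3] ((¬x2 ∨ ¬x0) ∨ ¬(x2 ∨ x0)) ∨ ((T ∧ (x2 ∧ x2)) ∧ F)
  [4] ((¬x2 ∨ ¬x0) ∨ (¬x2 ∧ ¬x0)) ∨ ((T ∧ (x2 ∧ x2)) ∧ F)
  [5] ((¬x2 ∨ ¬x0) ∨ (¬x2 ∧ ¬x0)) ∨ F
  [6] (¬x2 ∨ ¬x0) ∨ (¬x2 ∧ ¬x0)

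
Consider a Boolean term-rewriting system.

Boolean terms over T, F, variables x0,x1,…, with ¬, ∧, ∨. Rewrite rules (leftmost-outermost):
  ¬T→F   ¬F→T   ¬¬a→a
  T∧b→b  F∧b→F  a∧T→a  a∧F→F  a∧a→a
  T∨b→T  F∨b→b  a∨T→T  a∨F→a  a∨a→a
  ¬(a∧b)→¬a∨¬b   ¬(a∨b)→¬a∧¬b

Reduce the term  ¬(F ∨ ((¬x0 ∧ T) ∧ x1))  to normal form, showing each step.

  start: ¬(F ∨ ((¬x0 ∧ T) ∧ x1))
  →1  ¬F ∧ ¬((¬x0 ∧ T) ∧ x1)
  →2  T ∧ ¬((¬x0 ∧ T) ∧ x1)
  →3  ¬((¬x0 ∧ T) ∧ x1)
  →4  ¬(¬x0 ∧ T) ∨ ¬x1
  →5  (¬¬x0 ∨ ¬T) ∨ ¬x1
  →6  (x0 ∨ ¬T) ∨ ¬x1
  →7  (x0 ∨ F) ∨ ¬x1
  →8  x0 ∨ ¬x1

Answer: normal form = x0 ∨ ¬x1  (in 8 steps)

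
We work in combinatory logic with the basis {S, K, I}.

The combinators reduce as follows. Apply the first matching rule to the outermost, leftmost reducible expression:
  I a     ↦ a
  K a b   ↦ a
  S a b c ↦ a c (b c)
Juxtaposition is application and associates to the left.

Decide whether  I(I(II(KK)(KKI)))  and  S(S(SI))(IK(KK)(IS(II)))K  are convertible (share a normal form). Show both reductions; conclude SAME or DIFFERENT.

Term A:
  start: I(I(II(KK)(KKI)))
  step 1: I(II(KK)(KKI))
  step 2: II(KK)(KKI)
  step 3: I(KK)(KKI)
  step 4: KK(KKI)
  step 5: K

Term B:
  start: S(S(SI))(IK(KK)(IS(II)))K
  step 1: S(SI)K(IK(KK)(IS(II))K)
  step 2: SI(IK(KK)(IS(II))K)(K(IK(KK)(IS(II))K))
  step 3: I(K(IK(KK)(IS(II))K))(IK(KK)(IS(II))K(K(IK(KK)(IS(II))K)))
  step 4: K(IK(KK)(IS(II))K)(IK(KK)(IS(II))K(K(IK(KK)(IS(II))K)))
  step 5: IK(KK)(IS(II))K
  step 6: K(KK)(IS(II))K
  step 7: KKK
  step 8: K

Answer: SAME — A ⇓ K, B ⇓ K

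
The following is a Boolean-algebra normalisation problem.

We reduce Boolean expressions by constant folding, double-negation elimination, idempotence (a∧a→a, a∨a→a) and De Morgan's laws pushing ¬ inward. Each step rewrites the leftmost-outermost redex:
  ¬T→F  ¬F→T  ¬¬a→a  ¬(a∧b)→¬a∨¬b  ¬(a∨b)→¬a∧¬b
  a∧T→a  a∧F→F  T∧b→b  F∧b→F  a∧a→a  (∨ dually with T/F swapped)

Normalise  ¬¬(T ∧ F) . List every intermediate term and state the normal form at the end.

  start: ¬¬(T ∧ F)
  →1  T ∧ F
  →2  F

Answer: normal form = F  (in 2 steps)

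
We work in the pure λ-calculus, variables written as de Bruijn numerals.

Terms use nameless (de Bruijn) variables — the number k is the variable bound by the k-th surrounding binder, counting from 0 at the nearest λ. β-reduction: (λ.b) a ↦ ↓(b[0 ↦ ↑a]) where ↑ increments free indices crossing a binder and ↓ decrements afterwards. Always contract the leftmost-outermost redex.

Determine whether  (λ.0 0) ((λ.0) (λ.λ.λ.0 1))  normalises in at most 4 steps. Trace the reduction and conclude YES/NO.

  start: (λ.0 0) ((λ.0) (λ.λ.λ.0 1))
  step 1: (λ.0) (λ.λ.λ.0 1) ((λ.0) (λ.λ.λ.0 1))
  step 2: (λ.λ.λ.0 1) ((λ.0) (λ.λ.λ.0 1))
  step 3: λ.λ.0 1

Answer: YES — reaches normal form λ.λ.0 1 in 3 ≤ 4 steps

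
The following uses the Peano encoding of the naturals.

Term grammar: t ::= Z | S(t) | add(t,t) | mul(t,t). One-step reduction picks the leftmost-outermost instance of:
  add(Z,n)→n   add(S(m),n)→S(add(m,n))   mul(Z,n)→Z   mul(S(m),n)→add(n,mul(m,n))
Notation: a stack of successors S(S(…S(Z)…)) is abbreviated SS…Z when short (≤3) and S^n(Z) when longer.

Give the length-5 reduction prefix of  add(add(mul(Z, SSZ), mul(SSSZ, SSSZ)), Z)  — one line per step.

Answer: after 5 steps: S(add(add(SSZ, mul(SSZ, SSSZ)), Z))

Working:
  start: add(add(mul(Z, SSZ), mul(SSSZ, SSSZ)), Z)
  [1] add(add(Z, mul(SSSZ, SSSZ)), Z)
  [2] add(mul(SSSZ, SSSZ), Z)
  [3] add(add(SSSZ, mul(SSZ, SSSZ)), Z)
  [4] add(S(add(SSZ, mul(SSZ, SSSZ))), Z)
  [5] S(add(add(SSZ, mul(SSZ, SSSZ)), Z))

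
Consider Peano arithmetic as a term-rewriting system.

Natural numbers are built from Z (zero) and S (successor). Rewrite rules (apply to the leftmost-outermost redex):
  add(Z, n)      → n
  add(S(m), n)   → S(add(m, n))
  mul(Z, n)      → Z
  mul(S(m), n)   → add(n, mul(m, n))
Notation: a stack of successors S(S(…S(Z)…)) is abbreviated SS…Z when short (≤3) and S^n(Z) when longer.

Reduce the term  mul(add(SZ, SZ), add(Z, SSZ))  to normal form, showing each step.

  start: mul(add(SZ, SZ), add(Z, SSZ))
  →1  mul(S(add(Z, SZ)), add(Z, SSZ))
  →2  add(add(Z, SSZ), mul(add(Z, SZ), add(Z, SSZ)))
  →3  add(SSZ, mul(add(Z, SZ), add(Z, SSZ)))
  →4  S(add(SZ, mul(add(Z, SZ), add(Z, SSZ))))
  →5  S(S(add(Z, mul(add(Z, SZ), add(Z, SSZ)))))
  →6  S(S(mul(add(Z, SZ), add(Z, SSZ))))
  →7  S(S(mul(SZ, add(Z, SSZ))))
  →8  S(S(add(add(Z, SSZ), mul(Z, add(Z, SSZ)))))
  →9  S(S(add(SSZ, mul(Z, add(Z, SSZ)))))
  →10  S(S(S(add(SZ, mul(Z, add(Z, SSZ))))))
  →11  S(S(S(S(add(Z, mul(Z, add(Z, SSZ)))))))
  →12  S(S(S(S(mul(Z, add(Z, SSZ))))))
  →13  S^4(Z)

Answer: normal form = S^4(Z)  (in 13 steps)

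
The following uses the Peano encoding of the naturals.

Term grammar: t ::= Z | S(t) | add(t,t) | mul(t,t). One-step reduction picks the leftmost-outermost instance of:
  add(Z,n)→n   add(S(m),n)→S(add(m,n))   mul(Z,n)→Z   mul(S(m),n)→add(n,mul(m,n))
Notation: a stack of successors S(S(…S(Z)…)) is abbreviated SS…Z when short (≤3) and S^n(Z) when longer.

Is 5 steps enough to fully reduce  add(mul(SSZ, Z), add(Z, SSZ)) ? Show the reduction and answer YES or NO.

  start: add(mul(SSZ, Z), add(Z, SSZ))
  →1  add(add(Z, mul(SZ, Z)), add(Z, SSZ))
  →2  add(mul(SZ, Z), add(Z, SSZ))
  →3  add(add(Z, mul(Z, Z)), add(Z, SSZ))
  →4  add(mul(Z, Z), add(Z, SSZ))
  →5  add(Z, add(Z, SSZ))

Answer: NO — after 5 steps the term is add(Z, add(Z, SSZ)), not yet normal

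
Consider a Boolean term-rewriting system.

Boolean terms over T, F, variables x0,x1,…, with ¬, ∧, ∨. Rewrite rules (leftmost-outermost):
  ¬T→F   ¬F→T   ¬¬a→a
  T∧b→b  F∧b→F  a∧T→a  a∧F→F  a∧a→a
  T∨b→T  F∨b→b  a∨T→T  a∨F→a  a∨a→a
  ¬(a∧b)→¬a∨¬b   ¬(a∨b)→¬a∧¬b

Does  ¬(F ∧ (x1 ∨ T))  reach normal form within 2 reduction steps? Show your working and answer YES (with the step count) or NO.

  start: ¬(F ∧ (x1 ∨ T))
  step 1: ¬F ∨ ¬(x1 ∨ T)
  step 2: T ∨ ¬(x1 ∨ T)

Answer: NO — after 2 steps the term is T ∨ ¬(x1 ∨ T), not yet normal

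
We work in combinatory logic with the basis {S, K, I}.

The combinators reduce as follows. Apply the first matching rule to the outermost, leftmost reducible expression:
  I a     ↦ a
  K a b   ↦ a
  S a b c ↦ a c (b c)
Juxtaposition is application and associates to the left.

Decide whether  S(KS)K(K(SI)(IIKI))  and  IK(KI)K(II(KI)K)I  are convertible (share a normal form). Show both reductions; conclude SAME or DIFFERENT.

Answer: DIFFERENT — A ⇓ S(K(SI)), B ⇓ I

Reduction:
Term A:
  start: S(KS)K(K(SI)(IIKI))
  step 1: KS(K(SI)(IIKI))(K(K(SI)(IIKI)))
  step 2: S(K(K(SI)(IIKI)))
  step 3: S(K(SI))

Term B:
  start: IK(KI)K(II(KI)K)I
  step 1: K(KI)K(II(KI)K)I
  step 2: KI(II(KI)K)I
  step 3: II
  step 4: I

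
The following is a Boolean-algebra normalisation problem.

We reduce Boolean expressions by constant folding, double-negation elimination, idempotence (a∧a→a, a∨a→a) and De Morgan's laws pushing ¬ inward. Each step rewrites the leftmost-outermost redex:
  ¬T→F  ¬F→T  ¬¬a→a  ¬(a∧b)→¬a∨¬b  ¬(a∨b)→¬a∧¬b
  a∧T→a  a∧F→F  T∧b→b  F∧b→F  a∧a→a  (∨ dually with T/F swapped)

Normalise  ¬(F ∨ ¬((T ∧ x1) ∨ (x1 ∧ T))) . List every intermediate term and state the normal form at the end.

Answer: normal form = x1  (in 7 steps)

Working:
  start: ¬(F ∨ ¬((T ∧ x1) ∨ (x1 ∧ T)))
  [1] ¬F ∧ ¬¬((T ∧ x1) ∨ (x1 ∧ T))
  [2] T ∧ ¬¬((T ∧ x1) ∨ (x1 ∧ T))
  [3] ¬¬((T ∧ x1) ∨ (x1 ∧ T))
  [4] (T ∧ x1) ∨ (x1 ∧ T)
  [5] x1 ∨ (x1 ∧ T)
  [6] x1 ∨ x1
  [7] x1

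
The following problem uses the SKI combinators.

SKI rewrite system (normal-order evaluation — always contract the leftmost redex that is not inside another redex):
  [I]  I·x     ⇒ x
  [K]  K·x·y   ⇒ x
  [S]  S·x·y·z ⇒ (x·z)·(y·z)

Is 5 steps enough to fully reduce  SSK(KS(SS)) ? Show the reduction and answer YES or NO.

Answer: YES — reaches normal form SS(KS) in 3 ≤ 5 steps

Derivation:
  start: SSK(KS(SS))
  step 1: S(KS(SS))(K(KS(SS)))
  step 2: SS(K(KS(SS)))
  step 3: SS(KS)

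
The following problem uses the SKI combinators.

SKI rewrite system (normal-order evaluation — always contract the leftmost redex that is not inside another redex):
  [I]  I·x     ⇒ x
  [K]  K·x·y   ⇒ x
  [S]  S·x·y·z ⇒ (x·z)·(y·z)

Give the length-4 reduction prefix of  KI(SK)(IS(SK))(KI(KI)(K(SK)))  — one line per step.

Answer: after 4 steps: S(SK)(I(K(SK)))

Derivation:
  start: KI(SK)(IS(SK))(KI(KI)(K(SK)))
  [1] I(IS(SK))(KI(KI)(K(SK)))
  [2] IS(SK)(KI(KI)(K(SK)))
  [3] S(SK)(KI(KI)(K(SK)))
  [4] S(SK)(I(K(SK)))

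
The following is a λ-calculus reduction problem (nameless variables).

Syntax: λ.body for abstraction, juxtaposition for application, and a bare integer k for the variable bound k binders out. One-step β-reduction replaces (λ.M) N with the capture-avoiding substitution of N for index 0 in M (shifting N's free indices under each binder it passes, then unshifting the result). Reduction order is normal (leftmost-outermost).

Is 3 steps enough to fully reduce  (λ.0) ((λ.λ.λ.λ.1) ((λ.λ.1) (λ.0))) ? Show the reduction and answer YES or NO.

  start: (λ.0) ((λ.λ.λ.λ.1) ((λ.λ.1) (λ.0)))
  step 1: (λ.λ.λ.λ.1) ((λ.λ.1) (λ.0))
  step 2: λ.λ.λ.1

Answer: YES — reaches normal form λ.λ.λ.1 in 2 ≤ 3 steps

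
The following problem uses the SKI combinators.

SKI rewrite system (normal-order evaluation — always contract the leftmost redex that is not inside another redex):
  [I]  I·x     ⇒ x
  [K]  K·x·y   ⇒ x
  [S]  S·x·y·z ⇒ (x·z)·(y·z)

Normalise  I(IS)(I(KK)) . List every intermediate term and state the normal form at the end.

  start: I(IS)(I(KK))
  →1  IS(I(KK))
  →2  S(I(KK))
  →3  S(KK)

Answer: normal form = S(KK)  (in 3 steps)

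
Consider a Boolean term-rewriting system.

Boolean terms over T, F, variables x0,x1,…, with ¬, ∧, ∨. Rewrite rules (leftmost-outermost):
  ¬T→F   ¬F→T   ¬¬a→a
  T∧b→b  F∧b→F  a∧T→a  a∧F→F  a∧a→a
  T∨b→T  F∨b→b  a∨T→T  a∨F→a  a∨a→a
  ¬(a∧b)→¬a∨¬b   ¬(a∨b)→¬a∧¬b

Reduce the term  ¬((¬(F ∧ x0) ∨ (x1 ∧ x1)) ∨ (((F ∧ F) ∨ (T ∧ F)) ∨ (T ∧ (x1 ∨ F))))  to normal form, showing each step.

Answer: normal form = F  (in 6 steps)

Derivation:
  start: ¬((¬(F ∧ x0) ∨ (x1 ∧ x1)) ∨ (((F ∧ F) ∨ (T ∧ F)) ∨ (T ∧ (x1 ∨ F))))
  →1  ¬(¬(F ∧ x0) ∨ (x1 ∧ x1)) ∧ ¬(((F ∧ F) ∨ (T ∧ F)) ∨ (T ∧ (x1 ∨ F)))
  →2  (¬¬(F ∧ x0) ∧ ¬(x1 ∧ x1)) ∧ ¬(((F ∧ F) ∨ (T ∧ F)) ∨ (T ∧ (x1 ∨ F)))
  →3  ((F ∧ x0) ∧ ¬(x1 ∧ x1)) ∧ ¬(((F ∧ F) ∨ (T ∧ F)) ∨ (T ∧ (x1 ∨ F)))
  →4  (F ∧ ¬(x1 ∧ x1)) ∧ ¬(((F ∧ F) ∨ (T ∧ F)) ∨ (T ∧ (x1 ∨ F)))
  →5  F ∧ ¬(((F ∧ F) ∨ (T ∧ F)) ∨ (T ∧ (x1 ∨ F)))
  →6  F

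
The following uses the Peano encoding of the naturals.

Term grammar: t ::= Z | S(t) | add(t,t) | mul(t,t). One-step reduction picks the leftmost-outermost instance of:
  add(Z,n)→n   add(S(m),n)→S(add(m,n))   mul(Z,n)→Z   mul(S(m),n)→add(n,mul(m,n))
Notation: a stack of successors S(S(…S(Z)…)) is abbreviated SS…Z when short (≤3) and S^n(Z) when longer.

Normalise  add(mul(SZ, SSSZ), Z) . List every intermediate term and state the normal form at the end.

Answer: normal form = SSSZ  (in 10 steps)

Reduction:
  start: add(mul(SZ, SSSZ), Z)
  step 1: add(add(SSSZ, mul(Z, SSSZ)), Z)
  step 2: add(S(add(SSZ, mul(Z, SSSZ))), Z)
  step 3: S(add(add(SSZ, mul(Z, SSSZ)), Z))
  step 4: S(add(S(add(SZ, mul(Z, SSSZ))), Z))
  step 5: S(S(add(add(SZ, mul(Z, SSSZ)), Z)))
  step 6: S(S(add(S(add(Z, mul(Z, SSSZ))), Z)))
  step 7: S(S(S(add(add(Z, mul(Z, SSSZ)), Z))))
  step 8: S(S(S(add(mul(Z, SSSZ), Z))))
  step 9: S(S(S(add(Z, Z))))
  step 10: SSSZ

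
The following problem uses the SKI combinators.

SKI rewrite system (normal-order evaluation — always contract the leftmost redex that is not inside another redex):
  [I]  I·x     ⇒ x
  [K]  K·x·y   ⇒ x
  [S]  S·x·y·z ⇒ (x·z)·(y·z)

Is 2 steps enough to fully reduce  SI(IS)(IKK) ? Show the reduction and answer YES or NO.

Answer: NO — after 2 steps the term is IKK(IS(IKK)), not yet normal

Reduction:
  start: SI(IS)(IKK)
  →1  I(IKK)(IS(IKK))
  →2  IKK(IS(IKK))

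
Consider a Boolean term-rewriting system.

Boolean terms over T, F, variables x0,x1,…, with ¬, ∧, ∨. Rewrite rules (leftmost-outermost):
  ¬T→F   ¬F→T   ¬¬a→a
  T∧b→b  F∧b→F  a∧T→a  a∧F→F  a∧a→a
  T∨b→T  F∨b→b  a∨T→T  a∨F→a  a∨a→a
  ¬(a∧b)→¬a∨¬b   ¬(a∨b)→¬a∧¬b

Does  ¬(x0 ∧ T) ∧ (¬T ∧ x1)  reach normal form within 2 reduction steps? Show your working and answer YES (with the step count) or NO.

Answer: NO — after 2 steps the term is (¬x0 ∨ F) ∧ (¬T ∧ x1), not yet normal

Reduction:
  start: ¬(x0 ∧ T) ∧ (¬T ∧ x1)
  step 1: (¬x0 ∨ ¬T) ∧ (¬T ∧ x1)
  step 2: (¬x0 ∨ F) ∧ (¬T ∧ x1)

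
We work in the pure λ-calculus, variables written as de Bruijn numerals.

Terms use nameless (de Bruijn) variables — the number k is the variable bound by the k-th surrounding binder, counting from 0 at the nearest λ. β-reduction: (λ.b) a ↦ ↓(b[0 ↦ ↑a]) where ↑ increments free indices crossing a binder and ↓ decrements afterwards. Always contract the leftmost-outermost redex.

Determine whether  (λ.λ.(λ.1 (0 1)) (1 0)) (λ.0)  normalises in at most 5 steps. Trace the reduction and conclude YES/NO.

  start: (λ.λ.(λ.1 (0 1)) (1 0)) (λ.0)
  step 1: λ.(λ.1 (0 1)) ((λ.0) 0)
  step 2: λ.0 ((λ.0) 0 0)
  step 3: λ.0 (0 0)

Answer: YES — reaches normal form λ.0 (0 0) in 3 ≤ 5 steps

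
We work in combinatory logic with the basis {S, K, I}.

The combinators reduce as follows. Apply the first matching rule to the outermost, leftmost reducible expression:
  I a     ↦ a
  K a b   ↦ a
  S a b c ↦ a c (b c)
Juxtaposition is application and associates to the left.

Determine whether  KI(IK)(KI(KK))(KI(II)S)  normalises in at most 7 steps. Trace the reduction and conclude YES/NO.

Answer: YES — reaches normal form S in 6 ≤ 7 steps

Reduction:
  start: KI(IK)(KI(KK))(KI(II)S)
  step 1: I(KI(KK))(KI(II)S)
  step 2: KI(KK)(KI(II)S)
  step 3: I(KI(II)S)
  step 4: KI(II)S
  step 5: IS
  step 6: S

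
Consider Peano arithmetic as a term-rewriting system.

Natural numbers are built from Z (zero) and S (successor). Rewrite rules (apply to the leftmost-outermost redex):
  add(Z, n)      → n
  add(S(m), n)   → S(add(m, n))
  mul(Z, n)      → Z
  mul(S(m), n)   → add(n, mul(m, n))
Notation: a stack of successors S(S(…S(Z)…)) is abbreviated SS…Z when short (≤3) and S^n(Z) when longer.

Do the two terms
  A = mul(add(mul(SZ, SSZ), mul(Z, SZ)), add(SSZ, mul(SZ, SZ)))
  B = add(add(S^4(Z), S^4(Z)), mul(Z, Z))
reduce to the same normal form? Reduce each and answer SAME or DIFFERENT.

Answer: DIFFERENT — A ⇓ S^6(Z), B ⇓ S^8(Z)

Working:
Term A:
  start: mul(add(mul(SZ, SSZ), mul(Z, SZ)), add(SSZ, mul(SZ, SZ)))
  [1] mul(add(add(SSZ, mul(Z, SSZ)), mul(Z, SZ)), add(SSZ, mul(SZ, SZ)))
  [2] mul(add(S(add(SZ, mul(Z, SSZ))), mul(Z, SZ)), add(SSZ, mul(SZ, SZ)))
  [3] mul(S(add(add(SZ, mul(Z, SSZ)), mul(Z, SZ))), add(SSZ, mul(SZ, SZ)))
  [4] add(add(SSZ, mul(SZ, SZ)), mul(add(add(SZ, mul(Z, SSZ)), mul(Z, SZ)), add(SSZ, mul(SZ, SZ))))
  [5] add(S(add(SZ, mul(SZ, SZ))), mul(add(add(SZ, mul(Z, SSZ)), mul(Z, SZ)), add(SSZ, mul(SZ, SZ))))
  [6] S(add(add(SZ, mul(SZ, SZ)), mul(add(add(SZ, mul(Z, SSZ)), mul(Z, SZ)), add(SSZ, mul(SZ, SZ)))))
  [7] S(add(S(add(Z, mul(SZ, SZ))), mul(add(add(SZ, mul(Z, SSZ)), mul(Z, SZ)), add(SSZ, mul(SZ, SZ)))))
  [8] S(S(add(add(Z, mul(SZ, SZ)), mul(add(add(SZ, mul(Z, SSZ)), mul(Z, SZ)), add(SSZ, mul(SZ, SZ))))))
  [9] S(S(add(mul(SZ, SZ), mul(add(add(SZ, mul(Z, SSZ)), mul(Z, SZ)), add(SSZ, mul(SZ, SZ))))))
  [10] S(S(add(add(SZ, mul(Z, SZ)), mul(add(add(SZ, mul(Z, SSZ)), mul(Z, SZ)), add(SSZ, mul(SZ, SZ))))))
  [11] S(S(add(S(add(Z, mul(Z, SZ))), mul(add(add(SZ, mul(Z, SSZ)), mul(Z, SZ)), add(SSZ, mul(SZ, SZ))))))
  [12] S(S(S(add(add(Z, mul(Z, SZ)), mul(add(add(SZ, mul(Z, SSZ)), mul(Z, SZ)), add(SSZ, mul(SZ, SZ)))))))
  [13] S(S(S(add(mul(Z, SZ), mul(add(add(SZ, mul(Z, SSZ)), mul(Z, SZ)), add(SSZ, mul(SZ, SZ)))))))
  [14] S(S(S(add(Z, mul(add(add(SZ, mul(Z, SSZ)), mul(Z, SZ)), add(SSZ, mul(SZ, SZ)))))))
  [15] S(S(S(mul(add(add(SZ, mul(Z, SSZ)), mul(Z, SZ)), add(SSZ, mul(SZ, SZ))))))
  [16] S(S(S(mul(add(S(add(Z, mul(Z, SSZ))), mul(Z, SZ)), add(SSZ, mul(SZ, SZ))))))
  [17] S(S(S(mul(S(add(add(Z, mul(Z, SSZ)), mul(Z, SZ))), add(SSZ, mul(SZ, SZ))))))
  [18] S(S(S(add(add(SSZ, mul(SZ, SZ)), mul(add(add(Z, mul(Z, SSZ)), mul(Z, SZ)), add(SSZ, mul(SZ, SZ)))))))
  [19] S(S(S(add(S(add(SZ, mul(SZ, SZ))), mul(add(add(Z, mul(Z, SSZ)), mul(Z, SZ)), add(SSZ, mul(SZ, SZ)))))))
  [20] S(S(S(S(add(add(SZ, mul(SZ, SZ)), mul(add(add(Z, mul(Z, SSZ)), mul(Z, SZ)), add(SSZ, mul(SZ, SZ))))))))
  [21] S(S(S(S(add(S(add(Z, mul(SZ, SZ))), mul(add(add(Z, mul(Z, SSZ)), mul(Z, SZ)), add(SSZ, mul(SZ, SZ))))))))
  [22] S(S(S(S(S(add(add(Z, mul(SZ, SZ)), mul(add(add(Z, mul(Z, SSZ)), mul(Z, SZ)), add(SSZ, mul(SZ, SZ)))))))))
  [23] S(S(S(S(S(add(mul(SZ, SZ), mul(add(add(Z, mul(Z, SSZ)), mul(Z, SZ)), add(SSZ, mul(SZ, SZ)))))))))
  [24] S(S(S(S(S(add(add(SZ, mul(Z, SZ)), mul(add(add(Z, mul(Z, SSZ)), mul(Z, SZ)), add(SSZ, mul(SZ, SZ)))))))))
  [25] S(S(S(S(S(add(S(add(Z, mul(Z, SZ))), mul(add(add(Z, mul(Z, SSZ)), mul(Z, SZ)), add(SSZ, mul(SZ, SZ)))))))))
  [26] S(S(S(S(S(S(add(add(Z, mul(Z, SZ)), mul(add(add(Z, mul(Z, SSZ)), mul(Z, SZ)), add(SSZ, mul(SZ, SZ))))))))))
  [27] S(S(S(S(S(S(add(mul(Z, SZ), mul(add(add(Z, mul(Z, SSZ)), mul(Z, SZ)), add(SSZ, mul(SZ, SZ))))))))))
  [28] S(S(S(S(S(S(add(Z, mul(add(add(Z, mul(Z, SSZ)), mul(Z, SZ)), add(SSZ, mul(SZ, SZ))))))))))
  [29] S(S(S(S(S(S(mul(add(add(Z, mul(Z, SSZ)), mul(Z, SZ)), add(SSZ, mul(SZ, SZ)))))))))
  [30] S(S(S(S(S(S(mul(add(mul(Z, SSZ), mul(Z, SZ)), add(SSZ, mul(SZ, SZ)))))))))
  [31] S(S(S(S(S(S(mul(add(Z, mul(Z, SZ)), add(SSZ, mul(SZ, SZ)))))))))
  [32] S(S(S(S(S(S(mul(mul(Z, SZ), add(SSZ, mul(SZ, SZ)))))))))
  [33] S(S(S(S(S(S(mul(Z, add(SSZ, mul(SZ, SZ)))))))))
  [34] S^6(Z)

Term B:
  start: add(add(S^4(Z), S^4(Z)), mul(Z, Z))
  [1] add(S(add(SSSZ, S^4(Z))), mul(Z, Z))
  [2] S(add(add(SSSZ, S^4(Z)), mul(Z, Z)))
  [3] S(add(S(add(SSZ, S^4(Z))), mul(Z, Z)))
  [4] S(S(add(add(SSZ, S^4(Z)), mul(Z, Z))))
  [5] S(S(add(S(add(SZ, S^4(Z))), mul(Z, Z))))
  [6] S(S(S(add(add(SZ, S^4(Z)), mul(Z, Z)))))
  [7] S(S(S(add(S(add(Z, S^4(Z))), mul(Z, Z)))))
  [8] S(S(S(S(add(add(Z, S^4(Z)), mul(Z, Z))))))
  [9] S(S(S(S(add(S^4(Z), mul(Z, Z))))))
  [10] S(S(S(S(S(add(SSSZ, mul(Z, Z)))))))
  [11] S(S(S(S(S(S(add(SSZ, mul(Z, Z))))))))
  [12] S(S(S(S(S(S(S(add(SZ, mul(Z, Z)))))))))
  [13] S(S(S(S(S(S(S(S(add(Z, mul(Z, Z))))))))))
  [14] S(S(S(S(S(S(S(S(mul(Z, Z)))))))))
  [15] S^8(Z)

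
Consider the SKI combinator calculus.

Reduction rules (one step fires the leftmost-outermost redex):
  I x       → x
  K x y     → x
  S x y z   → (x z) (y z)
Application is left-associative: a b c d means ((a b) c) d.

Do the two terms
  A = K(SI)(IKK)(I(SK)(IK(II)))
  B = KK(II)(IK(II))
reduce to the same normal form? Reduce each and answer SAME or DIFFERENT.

Term A:
  start: K(SI)(IKK)(I(SK)(IK(II)))
  [1] SI(I(SK)(IK(II)))
  [2] SI(SK(IK(II)))
  [3] SI(SK(K(II)))
  [4] SI(SK(KI))

Term B:
  start: KK(II)(IK(II))
  [1] K(IK(II))
  [2] K(K(II))
  [3] K(KI)

Answer: DIFFERENT — A ⇓ SI(SK(KI)), B ⇓ K(KI)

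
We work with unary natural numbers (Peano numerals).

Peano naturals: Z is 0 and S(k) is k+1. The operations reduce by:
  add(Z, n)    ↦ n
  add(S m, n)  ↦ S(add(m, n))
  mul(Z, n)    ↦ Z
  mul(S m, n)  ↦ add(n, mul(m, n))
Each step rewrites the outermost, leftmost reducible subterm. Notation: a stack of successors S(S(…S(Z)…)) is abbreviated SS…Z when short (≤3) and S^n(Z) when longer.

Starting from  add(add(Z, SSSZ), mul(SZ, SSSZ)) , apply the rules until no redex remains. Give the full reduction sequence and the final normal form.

  start: add(add(Z, SSSZ), mul(SZ, SSSZ))
  [1] add(SSSZ, mul(SZ, SSSZ))
  [2] S(add(SSZ, mul(SZ, SSSZ)))
  [3] S(S(add(SZ, mul(SZ, SSSZ))))
  [4] S(S(S(add(Z, mul(SZ, SSSZ)))))
  [5] S(S(S(mul(SZ, SSSZ))))
  [6] S(S(S(add(SSSZ, mul(Z, SSSZ)))))
  [7] S(S(S(S(add(SSZ, mul(Z, SSSZ))))))
  [8] S(S(S(S(S(add(SZ, mul(Z, SSSZ)))))))
  [9] S(S(S(S(S(S(add(Z, mul(Z, SSSZ))))))))
  [10] S(S(S(S(S(S(mul(Z, SSSZ)))))))
  [11] S^6(Z)

Answer: normal form = S^6(Z)  (in 11 steps)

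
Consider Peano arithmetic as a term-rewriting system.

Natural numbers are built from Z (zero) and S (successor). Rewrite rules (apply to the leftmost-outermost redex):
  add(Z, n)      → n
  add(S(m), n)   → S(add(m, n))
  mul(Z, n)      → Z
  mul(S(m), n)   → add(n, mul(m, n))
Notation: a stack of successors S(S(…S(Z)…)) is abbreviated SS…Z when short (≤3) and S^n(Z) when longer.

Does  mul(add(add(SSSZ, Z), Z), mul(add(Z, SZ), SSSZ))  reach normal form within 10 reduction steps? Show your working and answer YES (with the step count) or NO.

Answer: NO — after 10 steps the term is S(S(add(S(add(Z, mul(Z, SSSZ))), mul(add(add(SSZ, Z), Z), mul(add(Z, SZ), SSSZ))))), not yet normal

Reduction:
  start: mul(add(add(SSSZ, Z), Z), mul(add(Z, SZ), SSSZ))
  step 1: mul(add(S(add(SSZ, Z)), Z), mul(add(Z, SZ), SSSZ))
  step 2: mul(S(add(add(SSZ, Z), Z)), mul(add(Z, SZ), SSSZ))
  step 3: add(mul(add(Z, SZ), SSSZ), mul(add(add(SSZ, Z), Z), mul(add(Z, SZ), SSSZ)))
  step 4: add(mul(SZ, SSSZ), mul(add(add(SSZ, Z), Z), mul(add(Z, SZ), SSSZ)))
  step 5: add(add(SSSZ, mul(Z, SSSZ)), mul(add(add(SSZ, Z), Z), mul(add(Z, SZ), SSSZ)))
  step 6: add(S(add(SSZ, mul(Z, SSSZ))), mul(add(add(SSZ, Z), Z), mul(add(Z, SZ), SSSZ)))
  step 7: S(add(add(SSZ, mul(Z, SSSZ)), mul(add(add(SSZ, Z), Z), mul(add(Z, SZ), SSSZ))))
  step 8: S(add(S(add(SZ, mul(Z, SSSZ))), mul(add(add(SSZ, Z), Z), mul(add(Z, SZ), SSSZ))))
  step 9: S(S(add(add(SZ, mul(Z, SSSZ)), mul(add(add(SSZ, Z), Z), mul(add(Z, SZ), SSSZ)))))
  step 10: S(S(add(S(add(Z, mul(Z, SSSZ))), mul(add(add(SSZ, Z), Z), mul(add(Z, SZ), SSSZ)))))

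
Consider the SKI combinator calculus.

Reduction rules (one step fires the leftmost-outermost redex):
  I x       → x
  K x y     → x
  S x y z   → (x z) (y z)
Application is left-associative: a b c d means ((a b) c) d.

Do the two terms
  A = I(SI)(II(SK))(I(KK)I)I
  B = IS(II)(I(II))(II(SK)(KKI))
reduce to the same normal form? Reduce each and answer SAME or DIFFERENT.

Term A:
  start: I(SI)(II(SK))(I(KK)I)I
  step 1: SI(II(SK))(I(KK)I)I
  step 2: I(I(KK)I)(II(SK)(I(KK)I))I
  step 3: I(KK)I(II(SK)(I(KK)I))I
  step 4: KKI(II(SK)(I(KK)I))I
  step 5: K(II(SK)(I(KK)I))I
  step 6: II(SK)(I(KK)I)
  step 7: I(SK)(I(KK)I)
  step 8: SK(I(KK)I)
  step 9: SK(KKI)
  step 10: SKK

Term B:
  start: IS(II)(I(II))(II(SK)(KKI))
  step 1: S(II)(I(II))(II(SK)(KKI))
  step 2: II(II(SK)(KKI))(I(II)(II(SK)(KKI)))
  step 3: I(II(SK)(KKI))(I(II)(II(SK)(KKI)))
  step 4: II(SK)(KKI)(I(II)(II(SK)(KKI)))
  step 5: I(SK)(KKI)(I(II)(II(SK)(KKI)))
  step 6: SK(KKI)(I(II)(II(SK)(KKI)))
  step 7: K(I(II)(II(SK)(KKI)))(KKI(I(II)(II(SK)(KKI))))
  step 8: I(II)(II(SK)(KKI))
  step 9: II(II(SK)(KKI))
  step 10: I(II(SK)(KKI))
  step 11: II(SK)(KKI)
  step 12: I(SK)(KKI)
  step 13: SK(KKI)
  step 14: SKK

Answer: SAME — A ⇓ SKK, B ⇓ SKK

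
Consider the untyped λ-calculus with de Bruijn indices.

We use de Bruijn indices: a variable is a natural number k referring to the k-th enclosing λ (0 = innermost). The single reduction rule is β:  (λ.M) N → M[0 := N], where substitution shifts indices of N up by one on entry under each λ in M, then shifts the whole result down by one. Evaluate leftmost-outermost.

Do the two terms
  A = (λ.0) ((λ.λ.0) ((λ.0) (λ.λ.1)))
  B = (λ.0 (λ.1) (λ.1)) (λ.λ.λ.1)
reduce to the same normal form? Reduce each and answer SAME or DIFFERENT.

Term A:
  start: (λ.0) ((λ.λ.0) ((λ.0) (λ.λ.1)))
  [1] (λ.λ.0) ((λ.0) (λ.λ.1))
  [2] λ.0

Term B:
  start: (λ.0 (λ.1) (λ.1)) (λ.λ.λ.1)
  [1] (λ.λ.λ.1) (λ.λ.λ.λ.1) (λ.λ.λ.λ.1)
  [2] (λ.λ.1) (λ.λ.λ.λ.1)
  [3] λ.λ.λ.λ.λ.1

Answer: DIFFERENT — A ⇓ λ.0, B ⇓ λ.λ.λ.λ.λ.1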